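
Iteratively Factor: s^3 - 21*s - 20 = (s + 1)*(s^2 - s - 20) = (s + 1)*(s + 4)*(s - 5)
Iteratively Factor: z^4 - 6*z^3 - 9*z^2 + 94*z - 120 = (z - 5)*(z^3 - z^2 - 14*z + 24) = (z - 5)*(z + 4)*(z^2 - 5*z + 6) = (z - 5)*(z - 3)*(z + 4)*(z - 2)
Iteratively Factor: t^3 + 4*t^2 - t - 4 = (t + 1)*(t^2 + 3*t - 4) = (t + 1)*(t + 4)*(t - 1)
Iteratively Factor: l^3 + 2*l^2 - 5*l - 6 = (l + 3)*(l^2 - l - 2) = (l + 1)*(l + 3)*(l - 2)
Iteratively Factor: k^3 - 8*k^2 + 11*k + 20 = (k - 4)*(k^2 - 4*k - 5) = (k - 4)*(k + 1)*(k - 5)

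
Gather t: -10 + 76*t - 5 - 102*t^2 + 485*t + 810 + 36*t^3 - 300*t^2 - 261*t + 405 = 36*t^3 - 402*t^2 + 300*t + 1200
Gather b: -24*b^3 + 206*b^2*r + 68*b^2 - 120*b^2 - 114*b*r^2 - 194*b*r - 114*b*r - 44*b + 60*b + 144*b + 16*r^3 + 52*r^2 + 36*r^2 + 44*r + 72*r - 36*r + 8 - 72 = -24*b^3 + b^2*(206*r - 52) + b*(-114*r^2 - 308*r + 160) + 16*r^3 + 88*r^2 + 80*r - 64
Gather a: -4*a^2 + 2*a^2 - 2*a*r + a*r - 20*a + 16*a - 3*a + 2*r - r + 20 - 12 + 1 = -2*a^2 + a*(-r - 7) + r + 9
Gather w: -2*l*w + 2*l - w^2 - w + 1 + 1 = 2*l - w^2 + w*(-2*l - 1) + 2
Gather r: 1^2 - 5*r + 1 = 2 - 5*r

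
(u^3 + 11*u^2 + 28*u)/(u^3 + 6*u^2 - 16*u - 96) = u*(u + 7)/(u^2 + 2*u - 24)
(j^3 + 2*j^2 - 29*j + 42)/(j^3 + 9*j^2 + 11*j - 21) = (j^2 - 5*j + 6)/(j^2 + 2*j - 3)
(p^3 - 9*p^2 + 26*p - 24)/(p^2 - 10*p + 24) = (p^2 - 5*p + 6)/(p - 6)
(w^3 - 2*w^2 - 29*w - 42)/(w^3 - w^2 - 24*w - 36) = (w - 7)/(w - 6)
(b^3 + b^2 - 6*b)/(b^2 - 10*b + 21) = b*(b^2 + b - 6)/(b^2 - 10*b + 21)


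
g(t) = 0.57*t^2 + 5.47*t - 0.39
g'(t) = 1.14*t + 5.47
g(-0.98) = -5.20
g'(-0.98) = 4.35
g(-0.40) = -2.49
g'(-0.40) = 5.01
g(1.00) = 5.65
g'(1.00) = 6.61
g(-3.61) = -12.71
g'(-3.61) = 1.35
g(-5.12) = -13.45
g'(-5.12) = -0.37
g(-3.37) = -12.35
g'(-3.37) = 1.63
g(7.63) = 74.53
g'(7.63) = 14.17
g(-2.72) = -11.05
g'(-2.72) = 2.37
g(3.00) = 21.15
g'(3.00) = 8.89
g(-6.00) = -12.69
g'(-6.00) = -1.37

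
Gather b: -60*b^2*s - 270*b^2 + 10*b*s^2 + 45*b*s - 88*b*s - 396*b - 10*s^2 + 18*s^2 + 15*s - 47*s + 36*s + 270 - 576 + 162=b^2*(-60*s - 270) + b*(10*s^2 - 43*s - 396) + 8*s^2 + 4*s - 144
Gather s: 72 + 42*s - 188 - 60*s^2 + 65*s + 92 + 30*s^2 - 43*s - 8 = -30*s^2 + 64*s - 32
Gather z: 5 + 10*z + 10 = 10*z + 15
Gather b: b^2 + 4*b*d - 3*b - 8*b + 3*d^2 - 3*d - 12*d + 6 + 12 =b^2 + b*(4*d - 11) + 3*d^2 - 15*d + 18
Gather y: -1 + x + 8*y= x + 8*y - 1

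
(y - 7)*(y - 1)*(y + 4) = y^3 - 4*y^2 - 25*y + 28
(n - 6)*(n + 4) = n^2 - 2*n - 24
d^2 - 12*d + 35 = (d - 7)*(d - 5)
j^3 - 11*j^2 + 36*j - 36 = (j - 6)*(j - 3)*(j - 2)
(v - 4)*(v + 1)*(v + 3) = v^3 - 13*v - 12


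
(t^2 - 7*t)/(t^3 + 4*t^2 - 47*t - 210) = t/(t^2 + 11*t + 30)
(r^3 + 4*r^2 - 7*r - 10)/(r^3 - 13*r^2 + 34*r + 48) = (r^2 + 3*r - 10)/(r^2 - 14*r + 48)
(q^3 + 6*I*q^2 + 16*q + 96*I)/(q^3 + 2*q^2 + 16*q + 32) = (q + 6*I)/(q + 2)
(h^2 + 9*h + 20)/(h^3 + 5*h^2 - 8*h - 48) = (h + 5)/(h^2 + h - 12)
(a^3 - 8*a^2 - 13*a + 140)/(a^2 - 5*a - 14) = (a^2 - a - 20)/(a + 2)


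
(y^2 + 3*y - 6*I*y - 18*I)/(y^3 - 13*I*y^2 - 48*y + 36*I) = (y + 3)/(y^2 - 7*I*y - 6)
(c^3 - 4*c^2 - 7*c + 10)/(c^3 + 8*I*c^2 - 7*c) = (c^3 - 4*c^2 - 7*c + 10)/(c*(c^2 + 8*I*c - 7))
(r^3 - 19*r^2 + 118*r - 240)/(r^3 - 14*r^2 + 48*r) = (r - 5)/r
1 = 1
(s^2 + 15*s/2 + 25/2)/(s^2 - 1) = (2*s^2 + 15*s + 25)/(2*(s^2 - 1))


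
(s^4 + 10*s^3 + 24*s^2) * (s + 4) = s^5 + 14*s^4 + 64*s^3 + 96*s^2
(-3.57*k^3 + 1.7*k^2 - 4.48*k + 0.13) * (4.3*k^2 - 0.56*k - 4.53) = -15.351*k^5 + 9.3092*k^4 - 4.0439*k^3 - 4.6332*k^2 + 20.2216*k - 0.5889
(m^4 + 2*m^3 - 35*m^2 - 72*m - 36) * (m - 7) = m^5 - 5*m^4 - 49*m^3 + 173*m^2 + 468*m + 252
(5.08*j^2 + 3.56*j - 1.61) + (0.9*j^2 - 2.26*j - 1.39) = 5.98*j^2 + 1.3*j - 3.0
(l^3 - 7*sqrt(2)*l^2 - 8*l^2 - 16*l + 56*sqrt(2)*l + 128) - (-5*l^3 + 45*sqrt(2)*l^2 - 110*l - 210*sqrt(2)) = 6*l^3 - 52*sqrt(2)*l^2 - 8*l^2 + 56*sqrt(2)*l + 94*l + 128 + 210*sqrt(2)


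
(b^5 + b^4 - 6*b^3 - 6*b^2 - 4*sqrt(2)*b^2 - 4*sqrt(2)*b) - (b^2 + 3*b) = b^5 + b^4 - 6*b^3 - 7*b^2 - 4*sqrt(2)*b^2 - 4*sqrt(2)*b - 3*b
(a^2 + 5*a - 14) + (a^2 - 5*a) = 2*a^2 - 14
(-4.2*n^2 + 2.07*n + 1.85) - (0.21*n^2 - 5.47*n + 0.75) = -4.41*n^2 + 7.54*n + 1.1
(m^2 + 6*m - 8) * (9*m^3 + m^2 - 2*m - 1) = 9*m^5 + 55*m^4 - 68*m^3 - 21*m^2 + 10*m + 8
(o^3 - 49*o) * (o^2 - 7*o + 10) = o^5 - 7*o^4 - 39*o^3 + 343*o^2 - 490*o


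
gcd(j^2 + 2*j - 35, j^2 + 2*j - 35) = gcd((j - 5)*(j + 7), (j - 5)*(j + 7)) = j^2 + 2*j - 35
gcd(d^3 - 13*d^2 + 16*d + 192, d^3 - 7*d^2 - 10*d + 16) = d - 8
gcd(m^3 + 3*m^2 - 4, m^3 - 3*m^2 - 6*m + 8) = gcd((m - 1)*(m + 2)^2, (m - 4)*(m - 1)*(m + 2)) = m^2 + m - 2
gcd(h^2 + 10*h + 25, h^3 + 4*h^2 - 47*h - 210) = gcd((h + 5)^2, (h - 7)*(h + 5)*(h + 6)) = h + 5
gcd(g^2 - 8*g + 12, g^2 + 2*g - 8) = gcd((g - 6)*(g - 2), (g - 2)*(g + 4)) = g - 2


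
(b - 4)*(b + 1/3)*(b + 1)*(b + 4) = b^4 + 4*b^3/3 - 47*b^2/3 - 64*b/3 - 16/3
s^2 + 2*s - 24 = (s - 4)*(s + 6)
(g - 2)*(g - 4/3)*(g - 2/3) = g^3 - 4*g^2 + 44*g/9 - 16/9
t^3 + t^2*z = t^2*(t + z)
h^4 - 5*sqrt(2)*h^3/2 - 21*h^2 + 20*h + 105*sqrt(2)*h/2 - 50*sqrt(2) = (h - 4)*(h - 1)*(h + 5)*(h - 5*sqrt(2)/2)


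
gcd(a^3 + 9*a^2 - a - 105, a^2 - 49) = a + 7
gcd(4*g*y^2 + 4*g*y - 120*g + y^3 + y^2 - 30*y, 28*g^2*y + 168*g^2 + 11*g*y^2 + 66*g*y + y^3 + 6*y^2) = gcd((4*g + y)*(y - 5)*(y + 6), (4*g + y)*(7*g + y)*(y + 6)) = 4*g*y + 24*g + y^2 + 6*y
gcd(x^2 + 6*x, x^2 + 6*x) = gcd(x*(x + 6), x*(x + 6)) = x^2 + 6*x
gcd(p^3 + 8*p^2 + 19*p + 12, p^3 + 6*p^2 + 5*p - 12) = p^2 + 7*p + 12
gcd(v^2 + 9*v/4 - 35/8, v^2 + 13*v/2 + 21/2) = v + 7/2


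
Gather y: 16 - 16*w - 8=8 - 16*w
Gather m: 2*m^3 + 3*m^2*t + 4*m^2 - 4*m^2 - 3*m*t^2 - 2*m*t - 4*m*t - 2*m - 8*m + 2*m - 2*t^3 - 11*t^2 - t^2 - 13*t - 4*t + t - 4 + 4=2*m^3 + 3*m^2*t + m*(-3*t^2 - 6*t - 8) - 2*t^3 - 12*t^2 - 16*t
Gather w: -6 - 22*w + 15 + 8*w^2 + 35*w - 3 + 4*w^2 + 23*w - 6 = 12*w^2 + 36*w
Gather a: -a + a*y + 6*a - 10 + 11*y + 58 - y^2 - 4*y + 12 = a*(y + 5) - y^2 + 7*y + 60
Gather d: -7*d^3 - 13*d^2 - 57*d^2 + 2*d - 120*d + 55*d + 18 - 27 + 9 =-7*d^3 - 70*d^2 - 63*d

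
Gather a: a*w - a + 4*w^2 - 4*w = a*(w - 1) + 4*w^2 - 4*w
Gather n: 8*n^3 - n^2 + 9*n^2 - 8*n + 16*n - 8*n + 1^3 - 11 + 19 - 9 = 8*n^3 + 8*n^2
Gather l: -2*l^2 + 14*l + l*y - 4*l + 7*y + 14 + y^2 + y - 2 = -2*l^2 + l*(y + 10) + y^2 + 8*y + 12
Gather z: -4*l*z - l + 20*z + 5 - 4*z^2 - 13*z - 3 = -l - 4*z^2 + z*(7 - 4*l) + 2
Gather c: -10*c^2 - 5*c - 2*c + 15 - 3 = -10*c^2 - 7*c + 12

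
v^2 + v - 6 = (v - 2)*(v + 3)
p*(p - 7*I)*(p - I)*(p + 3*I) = p^4 - 5*I*p^3 + 17*p^2 - 21*I*p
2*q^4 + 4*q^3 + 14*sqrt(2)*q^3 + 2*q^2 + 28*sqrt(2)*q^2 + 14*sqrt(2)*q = q*(q + 7*sqrt(2))*(sqrt(2)*q + sqrt(2))^2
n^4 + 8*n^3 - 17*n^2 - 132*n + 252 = (n - 3)*(n - 2)*(n + 6)*(n + 7)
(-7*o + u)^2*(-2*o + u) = -98*o^3 + 77*o^2*u - 16*o*u^2 + u^3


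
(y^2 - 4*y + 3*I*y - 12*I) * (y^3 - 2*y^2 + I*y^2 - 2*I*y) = y^5 - 6*y^4 + 4*I*y^4 + 5*y^3 - 24*I*y^3 + 18*y^2 + 32*I*y^2 - 24*y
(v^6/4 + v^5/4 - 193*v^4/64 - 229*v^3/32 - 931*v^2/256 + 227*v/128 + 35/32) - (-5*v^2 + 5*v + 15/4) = v^6/4 + v^5/4 - 193*v^4/64 - 229*v^3/32 + 349*v^2/256 - 413*v/128 - 85/32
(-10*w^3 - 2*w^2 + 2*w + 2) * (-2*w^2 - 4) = 20*w^5 + 4*w^4 + 36*w^3 + 4*w^2 - 8*w - 8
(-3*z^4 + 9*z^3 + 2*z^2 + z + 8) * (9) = -27*z^4 + 81*z^3 + 18*z^2 + 9*z + 72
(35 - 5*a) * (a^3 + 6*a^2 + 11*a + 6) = -5*a^4 + 5*a^3 + 155*a^2 + 355*a + 210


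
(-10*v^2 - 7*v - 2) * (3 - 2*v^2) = 20*v^4 + 14*v^3 - 26*v^2 - 21*v - 6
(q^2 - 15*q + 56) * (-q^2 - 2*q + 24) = -q^4 + 13*q^3 - 2*q^2 - 472*q + 1344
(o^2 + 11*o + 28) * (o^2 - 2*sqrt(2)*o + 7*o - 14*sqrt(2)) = o^4 - 2*sqrt(2)*o^3 + 18*o^3 - 36*sqrt(2)*o^2 + 105*o^2 - 210*sqrt(2)*o + 196*o - 392*sqrt(2)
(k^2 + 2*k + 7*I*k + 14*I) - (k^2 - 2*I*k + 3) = 2*k + 9*I*k - 3 + 14*I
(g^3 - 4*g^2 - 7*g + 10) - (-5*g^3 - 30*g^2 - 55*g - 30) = 6*g^3 + 26*g^2 + 48*g + 40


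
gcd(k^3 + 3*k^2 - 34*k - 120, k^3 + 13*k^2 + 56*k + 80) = k^2 + 9*k + 20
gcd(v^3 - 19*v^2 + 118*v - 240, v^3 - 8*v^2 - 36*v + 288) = v^2 - 14*v + 48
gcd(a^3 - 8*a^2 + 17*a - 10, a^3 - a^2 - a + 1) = a - 1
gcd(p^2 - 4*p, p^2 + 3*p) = p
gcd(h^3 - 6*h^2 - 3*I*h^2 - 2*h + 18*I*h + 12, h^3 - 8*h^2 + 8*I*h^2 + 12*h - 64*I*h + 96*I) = h - 6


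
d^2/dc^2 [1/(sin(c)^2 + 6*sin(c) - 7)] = -(4*sin(c)^3 + 22*sin(c)^2 + 80*sin(c) + 86)/((sin(c) - 1)^2*(sin(c) + 7)^3)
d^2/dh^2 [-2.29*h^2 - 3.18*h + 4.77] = -4.58000000000000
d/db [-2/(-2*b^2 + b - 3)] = 2*(1 - 4*b)/(2*b^2 - b + 3)^2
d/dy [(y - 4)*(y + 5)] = 2*y + 1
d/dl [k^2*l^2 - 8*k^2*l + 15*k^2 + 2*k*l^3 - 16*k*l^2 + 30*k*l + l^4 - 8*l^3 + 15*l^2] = 2*k^2*l - 8*k^2 + 6*k*l^2 - 32*k*l + 30*k + 4*l^3 - 24*l^2 + 30*l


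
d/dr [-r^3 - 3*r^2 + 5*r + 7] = -3*r^2 - 6*r + 5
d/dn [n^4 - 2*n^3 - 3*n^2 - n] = 4*n^3 - 6*n^2 - 6*n - 1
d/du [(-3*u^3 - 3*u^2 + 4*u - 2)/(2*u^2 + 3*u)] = (-6*u^4 - 18*u^3 - 17*u^2 + 8*u + 6)/(u^2*(4*u^2 + 12*u + 9))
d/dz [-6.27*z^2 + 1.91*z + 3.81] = 1.91 - 12.54*z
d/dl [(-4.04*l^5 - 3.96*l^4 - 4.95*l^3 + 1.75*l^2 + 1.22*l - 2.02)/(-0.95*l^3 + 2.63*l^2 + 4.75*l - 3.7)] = (7.676*l^7 - 28.1136*l^6 - 97.5896*l^5 + 6.95399999999999*l^4 + 13.901*l^3 + 54.2919*l^2 - 2.3248*l + 5.081)/(0.9025*l^6 - 4.997*l^5 - 2.1081*l^4 + 32.015*l^3 + 3.1005*l^2 - 35.15*l + 13.69)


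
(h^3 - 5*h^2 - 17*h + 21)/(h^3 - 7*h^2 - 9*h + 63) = (h - 1)/(h - 3)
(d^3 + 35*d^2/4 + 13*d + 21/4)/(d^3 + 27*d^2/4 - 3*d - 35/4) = (4*d + 3)/(4*d - 5)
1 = 1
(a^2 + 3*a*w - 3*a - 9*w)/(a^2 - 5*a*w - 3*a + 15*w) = (-a - 3*w)/(-a + 5*w)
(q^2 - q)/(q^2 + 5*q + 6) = q*(q - 1)/(q^2 + 5*q + 6)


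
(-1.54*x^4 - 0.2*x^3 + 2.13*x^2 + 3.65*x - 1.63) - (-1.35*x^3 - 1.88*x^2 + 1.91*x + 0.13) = -1.54*x^4 + 1.15*x^3 + 4.01*x^2 + 1.74*x - 1.76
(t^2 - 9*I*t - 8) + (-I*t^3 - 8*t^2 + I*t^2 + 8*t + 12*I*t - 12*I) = -I*t^3 - 7*t^2 + I*t^2 + 8*t + 3*I*t - 8 - 12*I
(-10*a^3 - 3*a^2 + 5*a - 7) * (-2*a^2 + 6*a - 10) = 20*a^5 - 54*a^4 + 72*a^3 + 74*a^2 - 92*a + 70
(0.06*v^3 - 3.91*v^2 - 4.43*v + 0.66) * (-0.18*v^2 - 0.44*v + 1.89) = -0.0108*v^5 + 0.6774*v^4 + 2.6312*v^3 - 5.5595*v^2 - 8.6631*v + 1.2474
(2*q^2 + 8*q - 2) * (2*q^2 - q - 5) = 4*q^4 + 14*q^3 - 22*q^2 - 38*q + 10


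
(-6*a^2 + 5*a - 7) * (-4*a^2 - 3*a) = 24*a^4 - 2*a^3 + 13*a^2 + 21*a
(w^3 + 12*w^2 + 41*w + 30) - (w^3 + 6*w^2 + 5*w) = 6*w^2 + 36*w + 30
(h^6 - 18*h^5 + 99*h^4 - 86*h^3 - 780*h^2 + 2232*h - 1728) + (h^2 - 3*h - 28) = h^6 - 18*h^5 + 99*h^4 - 86*h^3 - 779*h^2 + 2229*h - 1756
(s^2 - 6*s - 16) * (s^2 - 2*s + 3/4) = s^4 - 8*s^3 - 13*s^2/4 + 55*s/2 - 12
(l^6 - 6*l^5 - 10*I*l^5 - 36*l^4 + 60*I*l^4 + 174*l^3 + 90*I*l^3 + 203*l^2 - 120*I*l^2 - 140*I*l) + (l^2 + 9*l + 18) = l^6 - 6*l^5 - 10*I*l^5 - 36*l^4 + 60*I*l^4 + 174*l^3 + 90*I*l^3 + 204*l^2 - 120*I*l^2 + 9*l - 140*I*l + 18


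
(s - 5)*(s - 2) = s^2 - 7*s + 10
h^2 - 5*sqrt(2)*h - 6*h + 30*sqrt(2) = (h - 6)*(h - 5*sqrt(2))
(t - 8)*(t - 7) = t^2 - 15*t + 56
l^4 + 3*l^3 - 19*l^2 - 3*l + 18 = (l - 3)*(l - 1)*(l + 1)*(l + 6)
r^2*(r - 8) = r^3 - 8*r^2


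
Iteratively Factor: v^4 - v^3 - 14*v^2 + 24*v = (v)*(v^3 - v^2 - 14*v + 24) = v*(v - 3)*(v^2 + 2*v - 8) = v*(v - 3)*(v + 4)*(v - 2)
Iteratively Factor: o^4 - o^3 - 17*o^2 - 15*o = (o - 5)*(o^3 + 4*o^2 + 3*o) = (o - 5)*(o + 1)*(o^2 + 3*o) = (o - 5)*(o + 1)*(o + 3)*(o)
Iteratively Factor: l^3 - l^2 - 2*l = (l + 1)*(l^2 - 2*l) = (l - 2)*(l + 1)*(l)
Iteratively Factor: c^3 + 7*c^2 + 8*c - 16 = (c + 4)*(c^2 + 3*c - 4) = (c + 4)^2*(c - 1)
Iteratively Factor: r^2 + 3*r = (r + 3)*(r)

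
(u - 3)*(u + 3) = u^2 - 9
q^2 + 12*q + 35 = (q + 5)*(q + 7)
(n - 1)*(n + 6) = n^2 + 5*n - 6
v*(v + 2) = v^2 + 2*v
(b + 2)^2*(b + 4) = b^3 + 8*b^2 + 20*b + 16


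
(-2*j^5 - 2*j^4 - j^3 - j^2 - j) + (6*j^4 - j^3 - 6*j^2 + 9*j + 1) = -2*j^5 + 4*j^4 - 2*j^3 - 7*j^2 + 8*j + 1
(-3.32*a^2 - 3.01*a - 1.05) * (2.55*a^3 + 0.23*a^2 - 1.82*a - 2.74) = -8.466*a^5 - 8.4391*a^4 + 2.6726*a^3 + 14.3335*a^2 + 10.1584*a + 2.877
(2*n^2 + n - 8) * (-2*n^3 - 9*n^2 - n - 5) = -4*n^5 - 20*n^4 + 5*n^3 + 61*n^2 + 3*n + 40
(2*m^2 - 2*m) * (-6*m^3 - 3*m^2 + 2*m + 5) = -12*m^5 + 6*m^4 + 10*m^3 + 6*m^2 - 10*m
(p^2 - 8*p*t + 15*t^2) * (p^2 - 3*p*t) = p^4 - 11*p^3*t + 39*p^2*t^2 - 45*p*t^3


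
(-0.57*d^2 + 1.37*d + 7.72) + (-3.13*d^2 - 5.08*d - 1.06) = -3.7*d^2 - 3.71*d + 6.66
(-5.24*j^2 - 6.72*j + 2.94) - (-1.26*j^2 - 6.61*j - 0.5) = -3.98*j^2 - 0.109999999999999*j + 3.44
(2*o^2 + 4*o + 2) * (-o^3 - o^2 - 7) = -2*o^5 - 6*o^4 - 6*o^3 - 16*o^2 - 28*o - 14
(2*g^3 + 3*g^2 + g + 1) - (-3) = 2*g^3 + 3*g^2 + g + 4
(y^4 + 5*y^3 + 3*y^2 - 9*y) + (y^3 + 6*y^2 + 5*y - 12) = y^4 + 6*y^3 + 9*y^2 - 4*y - 12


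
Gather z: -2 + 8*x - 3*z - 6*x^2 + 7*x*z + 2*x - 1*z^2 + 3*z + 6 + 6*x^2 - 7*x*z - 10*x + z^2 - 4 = 0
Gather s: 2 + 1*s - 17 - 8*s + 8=-7*s - 7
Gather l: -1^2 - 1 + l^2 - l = l^2 - l - 2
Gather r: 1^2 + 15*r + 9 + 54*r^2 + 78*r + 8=54*r^2 + 93*r + 18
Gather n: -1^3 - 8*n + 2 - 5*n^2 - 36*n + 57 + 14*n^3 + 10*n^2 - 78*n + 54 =14*n^3 + 5*n^2 - 122*n + 112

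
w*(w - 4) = w^2 - 4*w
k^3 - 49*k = k*(k - 7)*(k + 7)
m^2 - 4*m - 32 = (m - 8)*(m + 4)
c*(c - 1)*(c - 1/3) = c^3 - 4*c^2/3 + c/3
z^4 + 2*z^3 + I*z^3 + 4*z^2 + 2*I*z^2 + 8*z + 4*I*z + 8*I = (z + 2)*(z - 2*I)*(z + I)*(z + 2*I)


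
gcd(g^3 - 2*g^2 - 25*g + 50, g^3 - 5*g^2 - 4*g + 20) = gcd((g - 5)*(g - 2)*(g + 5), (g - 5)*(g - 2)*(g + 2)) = g^2 - 7*g + 10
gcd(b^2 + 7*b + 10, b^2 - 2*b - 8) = b + 2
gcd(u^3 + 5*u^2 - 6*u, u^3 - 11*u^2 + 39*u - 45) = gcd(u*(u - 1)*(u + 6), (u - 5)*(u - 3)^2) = 1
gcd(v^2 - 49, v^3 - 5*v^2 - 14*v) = v - 7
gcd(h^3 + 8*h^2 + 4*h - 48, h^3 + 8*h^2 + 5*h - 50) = h - 2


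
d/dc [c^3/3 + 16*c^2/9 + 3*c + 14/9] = c^2 + 32*c/9 + 3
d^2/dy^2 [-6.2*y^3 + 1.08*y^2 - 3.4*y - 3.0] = 2.16 - 37.2*y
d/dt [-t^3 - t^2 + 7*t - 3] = -3*t^2 - 2*t + 7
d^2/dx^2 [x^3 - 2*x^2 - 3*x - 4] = 6*x - 4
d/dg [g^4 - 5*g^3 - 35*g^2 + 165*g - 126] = 4*g^3 - 15*g^2 - 70*g + 165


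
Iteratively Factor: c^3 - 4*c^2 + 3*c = (c)*(c^2 - 4*c + 3) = c*(c - 3)*(c - 1)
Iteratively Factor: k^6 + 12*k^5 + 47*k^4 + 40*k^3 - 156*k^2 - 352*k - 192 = (k + 1)*(k^5 + 11*k^4 + 36*k^3 + 4*k^2 - 160*k - 192) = (k + 1)*(k + 4)*(k^4 + 7*k^3 + 8*k^2 - 28*k - 48) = (k + 1)*(k + 3)*(k + 4)*(k^3 + 4*k^2 - 4*k - 16) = (k - 2)*(k + 1)*(k + 3)*(k + 4)*(k^2 + 6*k + 8) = (k - 2)*(k + 1)*(k + 3)*(k + 4)^2*(k + 2)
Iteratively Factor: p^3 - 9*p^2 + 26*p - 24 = (p - 3)*(p^2 - 6*p + 8) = (p - 4)*(p - 3)*(p - 2)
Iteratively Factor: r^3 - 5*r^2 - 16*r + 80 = (r - 4)*(r^2 - r - 20) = (r - 5)*(r - 4)*(r + 4)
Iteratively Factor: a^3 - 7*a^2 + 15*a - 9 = (a - 1)*(a^2 - 6*a + 9) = (a - 3)*(a - 1)*(a - 3)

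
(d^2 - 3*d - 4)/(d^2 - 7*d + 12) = (d + 1)/(d - 3)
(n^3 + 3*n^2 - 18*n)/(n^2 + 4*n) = (n^2 + 3*n - 18)/(n + 4)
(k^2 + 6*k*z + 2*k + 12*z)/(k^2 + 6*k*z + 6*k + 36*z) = (k + 2)/(k + 6)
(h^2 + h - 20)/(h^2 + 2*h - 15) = (h - 4)/(h - 3)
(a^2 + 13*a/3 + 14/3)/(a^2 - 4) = (a + 7/3)/(a - 2)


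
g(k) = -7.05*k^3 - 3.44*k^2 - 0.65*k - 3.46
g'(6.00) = -803.33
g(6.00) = -1654.00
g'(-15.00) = -4656.20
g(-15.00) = 23026.04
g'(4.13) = -389.82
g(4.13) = -561.46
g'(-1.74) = -52.71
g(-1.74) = 24.40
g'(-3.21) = -196.50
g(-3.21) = 196.37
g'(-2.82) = -149.44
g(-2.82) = 129.12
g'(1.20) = -39.36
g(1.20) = -21.38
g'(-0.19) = -0.11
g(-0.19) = -3.41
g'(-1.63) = -45.63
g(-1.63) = 18.99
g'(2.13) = -111.26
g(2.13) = -88.58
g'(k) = -21.15*k^2 - 6.88*k - 0.65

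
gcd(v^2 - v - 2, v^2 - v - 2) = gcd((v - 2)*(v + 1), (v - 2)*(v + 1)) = v^2 - v - 2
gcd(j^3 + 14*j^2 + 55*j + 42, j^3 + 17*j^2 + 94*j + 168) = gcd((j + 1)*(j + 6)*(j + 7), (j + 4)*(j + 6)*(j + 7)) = j^2 + 13*j + 42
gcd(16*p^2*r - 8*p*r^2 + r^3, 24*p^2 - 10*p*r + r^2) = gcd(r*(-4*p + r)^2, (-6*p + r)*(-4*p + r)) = 4*p - r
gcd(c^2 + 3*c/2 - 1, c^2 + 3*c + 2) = c + 2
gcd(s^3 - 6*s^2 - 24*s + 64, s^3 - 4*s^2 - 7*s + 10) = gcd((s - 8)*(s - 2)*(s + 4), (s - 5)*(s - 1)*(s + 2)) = 1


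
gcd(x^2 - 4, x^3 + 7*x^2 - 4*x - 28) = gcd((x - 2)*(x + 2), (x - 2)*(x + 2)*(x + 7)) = x^2 - 4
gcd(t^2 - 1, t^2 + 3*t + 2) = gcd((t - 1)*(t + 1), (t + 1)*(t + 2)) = t + 1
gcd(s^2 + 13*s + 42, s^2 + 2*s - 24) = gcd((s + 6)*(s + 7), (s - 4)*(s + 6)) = s + 6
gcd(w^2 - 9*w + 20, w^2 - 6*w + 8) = w - 4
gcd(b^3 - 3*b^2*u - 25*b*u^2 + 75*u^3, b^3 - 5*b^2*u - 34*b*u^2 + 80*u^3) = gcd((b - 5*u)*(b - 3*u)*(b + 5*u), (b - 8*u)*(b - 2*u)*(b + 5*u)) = b + 5*u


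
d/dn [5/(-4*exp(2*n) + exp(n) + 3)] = (40*exp(n) - 5)*exp(n)/(-4*exp(2*n) + exp(n) + 3)^2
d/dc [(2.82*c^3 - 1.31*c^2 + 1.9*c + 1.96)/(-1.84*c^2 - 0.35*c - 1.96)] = (-5.1888*c^4 - 1.974*c^3 - 12.6271*c^2 + 12.348*c - 3.038)/(3.3856*c^4 + 1.288*c^3 + 7.3353*c^2 + 1.372*c + 3.8416)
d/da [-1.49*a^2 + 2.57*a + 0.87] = 2.57 - 2.98*a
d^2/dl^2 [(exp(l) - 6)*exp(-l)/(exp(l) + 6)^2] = 2*(2*exp(3*l) - 33*exp(2*l) - 72*exp(l) - 108)*exp(-l)/(exp(4*l) + 24*exp(3*l) + 216*exp(2*l) + 864*exp(l) + 1296)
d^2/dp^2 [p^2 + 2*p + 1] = 2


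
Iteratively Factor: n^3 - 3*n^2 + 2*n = (n - 2)*(n^2 - n) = (n - 2)*(n - 1)*(n)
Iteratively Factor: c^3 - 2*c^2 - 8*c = (c - 4)*(c^2 + 2*c) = (c - 4)*(c + 2)*(c)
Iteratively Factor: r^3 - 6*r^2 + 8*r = (r - 2)*(r^2 - 4*r) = (r - 4)*(r - 2)*(r)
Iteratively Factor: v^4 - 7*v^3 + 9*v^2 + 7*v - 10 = (v - 2)*(v^3 - 5*v^2 - v + 5) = (v - 5)*(v - 2)*(v^2 - 1) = (v - 5)*(v - 2)*(v - 1)*(v + 1)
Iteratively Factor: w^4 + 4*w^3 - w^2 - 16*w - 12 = (w - 2)*(w^3 + 6*w^2 + 11*w + 6) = (w - 2)*(w + 3)*(w^2 + 3*w + 2) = (w - 2)*(w + 1)*(w + 3)*(w + 2)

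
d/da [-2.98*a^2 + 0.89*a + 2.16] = 0.89 - 5.96*a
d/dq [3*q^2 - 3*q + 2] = 6*q - 3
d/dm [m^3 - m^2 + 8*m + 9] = 3*m^2 - 2*m + 8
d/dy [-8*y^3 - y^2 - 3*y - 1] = -24*y^2 - 2*y - 3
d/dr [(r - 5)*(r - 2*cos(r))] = r + (r - 5)*(2*sin(r) + 1) - 2*cos(r)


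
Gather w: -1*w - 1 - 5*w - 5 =-6*w - 6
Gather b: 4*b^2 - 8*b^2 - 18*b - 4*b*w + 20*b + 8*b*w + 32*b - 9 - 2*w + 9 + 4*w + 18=-4*b^2 + b*(4*w + 34) + 2*w + 18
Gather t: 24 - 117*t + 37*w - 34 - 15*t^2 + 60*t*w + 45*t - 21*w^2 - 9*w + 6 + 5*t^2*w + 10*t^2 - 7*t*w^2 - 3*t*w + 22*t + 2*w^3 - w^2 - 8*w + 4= t^2*(5*w - 5) + t*(-7*w^2 + 57*w - 50) + 2*w^3 - 22*w^2 + 20*w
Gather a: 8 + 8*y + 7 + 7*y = 15*y + 15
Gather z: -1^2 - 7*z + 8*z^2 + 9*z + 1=8*z^2 + 2*z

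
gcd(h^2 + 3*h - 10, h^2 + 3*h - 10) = h^2 + 3*h - 10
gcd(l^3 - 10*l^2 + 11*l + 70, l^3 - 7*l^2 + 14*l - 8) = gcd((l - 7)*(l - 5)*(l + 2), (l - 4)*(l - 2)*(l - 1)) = 1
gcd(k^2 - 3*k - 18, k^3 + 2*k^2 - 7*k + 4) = 1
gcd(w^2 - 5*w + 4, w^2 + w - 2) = w - 1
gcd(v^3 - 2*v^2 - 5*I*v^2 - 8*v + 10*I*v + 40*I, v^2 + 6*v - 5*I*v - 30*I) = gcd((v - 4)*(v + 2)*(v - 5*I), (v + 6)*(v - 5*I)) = v - 5*I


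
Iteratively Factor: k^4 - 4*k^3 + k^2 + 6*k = (k - 2)*(k^3 - 2*k^2 - 3*k) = (k - 2)*(k + 1)*(k^2 - 3*k) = (k - 3)*(k - 2)*(k + 1)*(k)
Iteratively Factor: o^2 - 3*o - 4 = (o + 1)*(o - 4)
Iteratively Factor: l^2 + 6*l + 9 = (l + 3)*(l + 3)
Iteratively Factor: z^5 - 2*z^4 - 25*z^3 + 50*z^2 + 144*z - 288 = (z - 3)*(z^4 + z^3 - 22*z^2 - 16*z + 96) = (z - 4)*(z - 3)*(z^3 + 5*z^2 - 2*z - 24) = (z - 4)*(z - 3)*(z + 3)*(z^2 + 2*z - 8) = (z - 4)*(z - 3)*(z + 3)*(z + 4)*(z - 2)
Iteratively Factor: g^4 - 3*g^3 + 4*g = (g + 1)*(g^3 - 4*g^2 + 4*g) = g*(g + 1)*(g^2 - 4*g + 4) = g*(g - 2)*(g + 1)*(g - 2)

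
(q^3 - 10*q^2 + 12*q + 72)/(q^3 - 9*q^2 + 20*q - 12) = (q^2 - 4*q - 12)/(q^2 - 3*q + 2)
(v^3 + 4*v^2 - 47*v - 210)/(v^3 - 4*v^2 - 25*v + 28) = (v^2 + 11*v + 30)/(v^2 + 3*v - 4)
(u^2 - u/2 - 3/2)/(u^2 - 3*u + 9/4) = 2*(u + 1)/(2*u - 3)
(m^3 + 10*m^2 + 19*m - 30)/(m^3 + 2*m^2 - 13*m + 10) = (m + 6)/(m - 2)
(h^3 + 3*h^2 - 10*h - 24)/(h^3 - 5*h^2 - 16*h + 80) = (h^2 - h - 6)/(h^2 - 9*h + 20)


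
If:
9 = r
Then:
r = 9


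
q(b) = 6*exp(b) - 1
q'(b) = 6*exp(b)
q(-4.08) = -0.90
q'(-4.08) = 0.10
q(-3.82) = -0.87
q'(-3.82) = 0.13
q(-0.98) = 1.25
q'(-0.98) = 2.25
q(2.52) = 73.57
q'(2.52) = 74.57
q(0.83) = 12.76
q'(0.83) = 13.76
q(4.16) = 383.43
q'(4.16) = 384.43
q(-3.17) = -0.75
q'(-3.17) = 0.25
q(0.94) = 14.36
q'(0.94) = 15.36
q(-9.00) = -1.00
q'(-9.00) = 0.00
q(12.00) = 976527.75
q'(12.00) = 976528.75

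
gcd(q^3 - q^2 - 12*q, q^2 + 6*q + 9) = q + 3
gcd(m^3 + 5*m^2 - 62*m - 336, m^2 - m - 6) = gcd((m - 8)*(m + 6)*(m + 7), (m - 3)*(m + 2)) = 1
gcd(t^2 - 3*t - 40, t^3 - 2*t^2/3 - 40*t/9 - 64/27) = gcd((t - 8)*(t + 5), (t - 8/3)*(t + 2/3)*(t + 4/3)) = 1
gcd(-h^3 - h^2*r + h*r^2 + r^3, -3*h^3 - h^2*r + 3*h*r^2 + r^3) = -h^2 + r^2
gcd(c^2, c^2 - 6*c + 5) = 1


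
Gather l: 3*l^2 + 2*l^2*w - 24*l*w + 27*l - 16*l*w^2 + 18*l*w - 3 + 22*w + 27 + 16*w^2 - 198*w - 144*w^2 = l^2*(2*w + 3) + l*(-16*w^2 - 6*w + 27) - 128*w^2 - 176*w + 24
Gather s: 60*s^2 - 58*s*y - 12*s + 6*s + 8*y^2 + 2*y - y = 60*s^2 + s*(-58*y - 6) + 8*y^2 + y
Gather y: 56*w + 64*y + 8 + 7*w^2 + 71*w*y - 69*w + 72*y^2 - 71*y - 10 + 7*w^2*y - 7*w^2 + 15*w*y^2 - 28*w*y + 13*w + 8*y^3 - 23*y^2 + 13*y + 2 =8*y^3 + y^2*(15*w + 49) + y*(7*w^2 + 43*w + 6)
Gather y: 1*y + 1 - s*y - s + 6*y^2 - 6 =-s + 6*y^2 + y*(1 - s) - 5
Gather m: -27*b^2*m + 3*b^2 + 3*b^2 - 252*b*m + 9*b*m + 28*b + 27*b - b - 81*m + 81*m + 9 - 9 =6*b^2 + 54*b + m*(-27*b^2 - 243*b)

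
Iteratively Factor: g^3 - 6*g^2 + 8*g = (g - 2)*(g^2 - 4*g) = g*(g - 2)*(g - 4)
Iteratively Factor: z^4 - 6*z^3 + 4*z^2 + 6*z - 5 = (z - 1)*(z^3 - 5*z^2 - z + 5) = (z - 5)*(z - 1)*(z^2 - 1) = (z - 5)*(z - 1)^2*(z + 1)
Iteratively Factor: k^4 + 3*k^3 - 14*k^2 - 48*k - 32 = (k + 4)*(k^3 - k^2 - 10*k - 8) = (k - 4)*(k + 4)*(k^2 + 3*k + 2) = (k - 4)*(k + 1)*(k + 4)*(k + 2)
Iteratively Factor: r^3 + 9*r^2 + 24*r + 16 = (r + 1)*(r^2 + 8*r + 16) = (r + 1)*(r + 4)*(r + 4)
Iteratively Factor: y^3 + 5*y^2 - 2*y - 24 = (y - 2)*(y^2 + 7*y + 12) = (y - 2)*(y + 3)*(y + 4)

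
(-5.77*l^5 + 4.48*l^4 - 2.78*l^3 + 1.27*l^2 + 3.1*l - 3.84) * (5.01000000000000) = -28.9077*l^5 + 22.4448*l^4 - 13.9278*l^3 + 6.3627*l^2 + 15.531*l - 19.2384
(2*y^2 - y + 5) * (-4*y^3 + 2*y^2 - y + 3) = -8*y^5 + 8*y^4 - 24*y^3 + 17*y^2 - 8*y + 15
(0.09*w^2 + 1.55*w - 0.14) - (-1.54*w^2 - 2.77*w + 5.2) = 1.63*w^2 + 4.32*w - 5.34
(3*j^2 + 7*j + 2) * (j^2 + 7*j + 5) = 3*j^4 + 28*j^3 + 66*j^2 + 49*j + 10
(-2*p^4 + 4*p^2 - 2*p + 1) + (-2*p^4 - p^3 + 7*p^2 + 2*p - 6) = -4*p^4 - p^3 + 11*p^2 - 5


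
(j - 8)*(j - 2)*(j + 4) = j^3 - 6*j^2 - 24*j + 64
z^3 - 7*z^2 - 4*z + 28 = (z - 7)*(z - 2)*(z + 2)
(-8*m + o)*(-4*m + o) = 32*m^2 - 12*m*o + o^2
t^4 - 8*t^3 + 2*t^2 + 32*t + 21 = (t - 7)*(t - 3)*(t + 1)^2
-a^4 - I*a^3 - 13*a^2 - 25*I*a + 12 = (a - 4*I)*(a + 3*I)*(-I*a + 1)^2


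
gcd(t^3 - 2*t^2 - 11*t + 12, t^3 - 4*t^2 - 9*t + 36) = t^2 - t - 12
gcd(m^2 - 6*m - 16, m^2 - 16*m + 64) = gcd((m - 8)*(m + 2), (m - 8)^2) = m - 8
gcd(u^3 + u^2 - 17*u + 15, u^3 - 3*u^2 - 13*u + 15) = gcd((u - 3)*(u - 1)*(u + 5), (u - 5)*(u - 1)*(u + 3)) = u - 1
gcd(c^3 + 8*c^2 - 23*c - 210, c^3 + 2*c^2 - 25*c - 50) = c - 5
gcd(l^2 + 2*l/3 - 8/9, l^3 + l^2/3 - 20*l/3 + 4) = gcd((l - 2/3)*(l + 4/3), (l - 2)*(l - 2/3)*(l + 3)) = l - 2/3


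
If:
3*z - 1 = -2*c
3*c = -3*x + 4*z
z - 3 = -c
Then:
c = 8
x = -44/3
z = -5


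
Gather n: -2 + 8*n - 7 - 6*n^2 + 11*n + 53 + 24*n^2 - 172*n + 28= 18*n^2 - 153*n + 72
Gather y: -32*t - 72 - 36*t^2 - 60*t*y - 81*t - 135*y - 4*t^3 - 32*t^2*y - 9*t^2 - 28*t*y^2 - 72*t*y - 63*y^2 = -4*t^3 - 45*t^2 - 113*t + y^2*(-28*t - 63) + y*(-32*t^2 - 132*t - 135) - 72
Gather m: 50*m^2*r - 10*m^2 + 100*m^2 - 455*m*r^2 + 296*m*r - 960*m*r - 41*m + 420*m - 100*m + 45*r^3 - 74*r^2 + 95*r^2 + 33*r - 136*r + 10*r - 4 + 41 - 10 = m^2*(50*r + 90) + m*(-455*r^2 - 664*r + 279) + 45*r^3 + 21*r^2 - 93*r + 27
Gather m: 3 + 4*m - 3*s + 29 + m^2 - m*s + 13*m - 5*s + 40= m^2 + m*(17 - s) - 8*s + 72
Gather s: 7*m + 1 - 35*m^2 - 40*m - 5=-35*m^2 - 33*m - 4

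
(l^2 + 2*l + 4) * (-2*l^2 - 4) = -2*l^4 - 4*l^3 - 12*l^2 - 8*l - 16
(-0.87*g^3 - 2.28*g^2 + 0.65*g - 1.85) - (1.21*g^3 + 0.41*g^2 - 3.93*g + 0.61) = -2.08*g^3 - 2.69*g^2 + 4.58*g - 2.46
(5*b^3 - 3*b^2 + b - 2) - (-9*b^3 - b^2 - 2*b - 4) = 14*b^3 - 2*b^2 + 3*b + 2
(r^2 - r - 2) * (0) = 0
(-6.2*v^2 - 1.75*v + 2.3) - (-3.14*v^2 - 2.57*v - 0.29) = -3.06*v^2 + 0.82*v + 2.59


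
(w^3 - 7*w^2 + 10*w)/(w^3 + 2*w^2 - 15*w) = (w^2 - 7*w + 10)/(w^2 + 2*w - 15)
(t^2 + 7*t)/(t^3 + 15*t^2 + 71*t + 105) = t/(t^2 + 8*t + 15)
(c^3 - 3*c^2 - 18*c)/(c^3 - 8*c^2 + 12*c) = (c + 3)/(c - 2)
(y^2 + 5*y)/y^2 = (y + 5)/y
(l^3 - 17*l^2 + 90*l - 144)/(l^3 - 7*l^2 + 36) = (l - 8)/(l + 2)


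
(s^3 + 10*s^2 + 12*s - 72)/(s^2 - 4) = (s^2 + 12*s + 36)/(s + 2)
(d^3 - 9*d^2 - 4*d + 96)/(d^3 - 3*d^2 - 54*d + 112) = (d^2 - d - 12)/(d^2 + 5*d - 14)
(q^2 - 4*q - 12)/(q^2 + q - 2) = (q - 6)/(q - 1)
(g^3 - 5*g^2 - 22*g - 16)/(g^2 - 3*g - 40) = (g^2 + 3*g + 2)/(g + 5)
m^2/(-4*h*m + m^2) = -m/(4*h - m)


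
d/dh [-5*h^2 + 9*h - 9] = 9 - 10*h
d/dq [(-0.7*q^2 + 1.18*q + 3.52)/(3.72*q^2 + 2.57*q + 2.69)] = (-6.1886*q^2 - 29.9548*q - 5.8722)/(13.8384*q^4 + 19.1208*q^3 + 26.6185*q^2 + 13.8266*q + 7.2361)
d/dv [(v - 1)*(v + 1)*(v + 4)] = 3*v^2 + 8*v - 1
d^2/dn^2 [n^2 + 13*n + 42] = 2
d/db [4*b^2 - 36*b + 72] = 8*b - 36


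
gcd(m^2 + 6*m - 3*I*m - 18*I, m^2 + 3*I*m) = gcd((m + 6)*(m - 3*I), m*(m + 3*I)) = 1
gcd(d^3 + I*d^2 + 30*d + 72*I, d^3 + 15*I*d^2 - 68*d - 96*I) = d^2 + 7*I*d - 12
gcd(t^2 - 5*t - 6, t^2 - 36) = t - 6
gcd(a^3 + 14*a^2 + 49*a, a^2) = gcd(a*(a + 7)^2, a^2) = a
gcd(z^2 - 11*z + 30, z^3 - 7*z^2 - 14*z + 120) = z^2 - 11*z + 30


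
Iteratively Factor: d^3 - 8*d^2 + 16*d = (d)*(d^2 - 8*d + 16) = d*(d - 4)*(d - 4)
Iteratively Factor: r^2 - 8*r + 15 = (r - 3)*(r - 5)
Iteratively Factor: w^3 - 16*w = (w - 4)*(w^2 + 4*w) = (w - 4)*(w + 4)*(w)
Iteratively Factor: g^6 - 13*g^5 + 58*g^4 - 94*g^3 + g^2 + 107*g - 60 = (g - 1)*(g^5 - 12*g^4 + 46*g^3 - 48*g^2 - 47*g + 60) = (g - 5)*(g - 1)*(g^4 - 7*g^3 + 11*g^2 + 7*g - 12) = (g - 5)*(g - 4)*(g - 1)*(g^3 - 3*g^2 - g + 3) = (g - 5)*(g - 4)*(g - 1)*(g + 1)*(g^2 - 4*g + 3) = (g - 5)*(g - 4)*(g - 3)*(g - 1)*(g + 1)*(g - 1)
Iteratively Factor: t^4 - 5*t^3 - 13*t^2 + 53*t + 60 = (t - 4)*(t^3 - t^2 - 17*t - 15) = (t - 4)*(t + 1)*(t^2 - 2*t - 15) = (t - 5)*(t - 4)*(t + 1)*(t + 3)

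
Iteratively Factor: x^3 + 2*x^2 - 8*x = (x - 2)*(x^2 + 4*x) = (x - 2)*(x + 4)*(x)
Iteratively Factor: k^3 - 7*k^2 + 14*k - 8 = (k - 4)*(k^2 - 3*k + 2) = (k - 4)*(k - 1)*(k - 2)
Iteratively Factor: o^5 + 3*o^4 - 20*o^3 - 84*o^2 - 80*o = (o)*(o^4 + 3*o^3 - 20*o^2 - 84*o - 80) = o*(o - 5)*(o^3 + 8*o^2 + 20*o + 16) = o*(o - 5)*(o + 2)*(o^2 + 6*o + 8) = o*(o - 5)*(o + 2)^2*(o + 4)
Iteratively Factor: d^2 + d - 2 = (d + 2)*(d - 1)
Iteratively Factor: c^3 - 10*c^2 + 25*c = (c)*(c^2 - 10*c + 25) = c*(c - 5)*(c - 5)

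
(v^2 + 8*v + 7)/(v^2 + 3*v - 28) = (v + 1)/(v - 4)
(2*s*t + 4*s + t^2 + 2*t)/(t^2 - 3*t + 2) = (2*s*t + 4*s + t^2 + 2*t)/(t^2 - 3*t + 2)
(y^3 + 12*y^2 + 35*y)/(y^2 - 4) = y*(y^2 + 12*y + 35)/(y^2 - 4)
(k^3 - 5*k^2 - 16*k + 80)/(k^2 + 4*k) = k - 9 + 20/k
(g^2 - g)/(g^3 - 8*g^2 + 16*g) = (g - 1)/(g^2 - 8*g + 16)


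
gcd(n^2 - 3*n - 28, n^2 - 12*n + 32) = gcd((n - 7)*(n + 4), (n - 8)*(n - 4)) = 1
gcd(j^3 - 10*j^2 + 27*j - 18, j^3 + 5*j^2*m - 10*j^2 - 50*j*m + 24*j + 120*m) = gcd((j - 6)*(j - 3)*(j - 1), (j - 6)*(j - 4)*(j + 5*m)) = j - 6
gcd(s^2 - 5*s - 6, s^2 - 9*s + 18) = s - 6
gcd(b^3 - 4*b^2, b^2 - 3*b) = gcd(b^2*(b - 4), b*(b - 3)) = b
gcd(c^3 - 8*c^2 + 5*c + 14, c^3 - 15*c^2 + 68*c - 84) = c^2 - 9*c + 14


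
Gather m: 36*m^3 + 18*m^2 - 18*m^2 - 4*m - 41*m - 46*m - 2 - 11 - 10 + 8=36*m^3 - 91*m - 15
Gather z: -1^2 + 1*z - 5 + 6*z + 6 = 7*z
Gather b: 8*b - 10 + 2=8*b - 8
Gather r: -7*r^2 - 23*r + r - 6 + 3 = -7*r^2 - 22*r - 3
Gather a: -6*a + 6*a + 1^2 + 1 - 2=0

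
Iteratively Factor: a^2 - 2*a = (a - 2)*(a)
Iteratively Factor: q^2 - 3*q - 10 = (q + 2)*(q - 5)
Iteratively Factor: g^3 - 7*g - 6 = (g + 1)*(g^2 - g - 6) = (g - 3)*(g + 1)*(g + 2)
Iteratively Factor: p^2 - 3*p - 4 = (p + 1)*(p - 4)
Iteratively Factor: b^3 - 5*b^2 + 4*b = (b)*(b^2 - 5*b + 4) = b*(b - 1)*(b - 4)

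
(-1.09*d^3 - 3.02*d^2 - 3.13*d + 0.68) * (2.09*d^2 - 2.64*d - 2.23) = -2.2781*d^5 - 3.4342*d^4 + 3.8618*d^3 + 16.419*d^2 + 5.1847*d - 1.5164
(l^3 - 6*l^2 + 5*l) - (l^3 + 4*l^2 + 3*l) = -10*l^2 + 2*l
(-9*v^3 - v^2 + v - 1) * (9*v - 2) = -81*v^4 + 9*v^3 + 11*v^2 - 11*v + 2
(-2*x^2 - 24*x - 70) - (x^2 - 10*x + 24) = -3*x^2 - 14*x - 94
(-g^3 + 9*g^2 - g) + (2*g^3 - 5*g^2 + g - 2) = g^3 + 4*g^2 - 2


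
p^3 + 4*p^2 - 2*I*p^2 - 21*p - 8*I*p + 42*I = (p - 3)*(p + 7)*(p - 2*I)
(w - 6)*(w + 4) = w^2 - 2*w - 24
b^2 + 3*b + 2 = (b + 1)*(b + 2)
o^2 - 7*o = o*(o - 7)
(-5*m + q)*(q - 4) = -5*m*q + 20*m + q^2 - 4*q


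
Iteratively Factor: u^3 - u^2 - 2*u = (u)*(u^2 - u - 2) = u*(u - 2)*(u + 1)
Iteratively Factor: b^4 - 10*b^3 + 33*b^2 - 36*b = (b)*(b^3 - 10*b^2 + 33*b - 36) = b*(b - 4)*(b^2 - 6*b + 9) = b*(b - 4)*(b - 3)*(b - 3)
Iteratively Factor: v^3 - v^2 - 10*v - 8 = (v - 4)*(v^2 + 3*v + 2) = (v - 4)*(v + 2)*(v + 1)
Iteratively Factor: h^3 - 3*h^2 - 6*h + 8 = (h - 4)*(h^2 + h - 2) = (h - 4)*(h - 1)*(h + 2)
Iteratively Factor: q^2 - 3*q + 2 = (q - 2)*(q - 1)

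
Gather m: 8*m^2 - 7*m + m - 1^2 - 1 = 8*m^2 - 6*m - 2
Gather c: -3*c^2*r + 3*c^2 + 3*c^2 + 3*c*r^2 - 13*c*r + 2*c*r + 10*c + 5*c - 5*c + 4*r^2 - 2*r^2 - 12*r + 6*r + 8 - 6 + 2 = c^2*(6 - 3*r) + c*(3*r^2 - 11*r + 10) + 2*r^2 - 6*r + 4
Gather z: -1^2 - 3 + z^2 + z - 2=z^2 + z - 6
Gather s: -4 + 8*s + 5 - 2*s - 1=6*s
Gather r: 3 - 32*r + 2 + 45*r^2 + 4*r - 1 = 45*r^2 - 28*r + 4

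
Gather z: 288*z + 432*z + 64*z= 784*z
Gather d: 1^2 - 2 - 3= -4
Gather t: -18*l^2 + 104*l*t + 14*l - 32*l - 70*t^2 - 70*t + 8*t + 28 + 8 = -18*l^2 - 18*l - 70*t^2 + t*(104*l - 62) + 36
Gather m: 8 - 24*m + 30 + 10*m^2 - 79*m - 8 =10*m^2 - 103*m + 30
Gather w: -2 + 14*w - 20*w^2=-20*w^2 + 14*w - 2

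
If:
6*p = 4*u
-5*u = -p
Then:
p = 0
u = 0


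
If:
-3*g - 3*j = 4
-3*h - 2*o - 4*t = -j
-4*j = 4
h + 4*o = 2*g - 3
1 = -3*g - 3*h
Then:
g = -1/3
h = 0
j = -1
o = -11/12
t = 5/24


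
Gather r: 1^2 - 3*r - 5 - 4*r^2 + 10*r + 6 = -4*r^2 + 7*r + 2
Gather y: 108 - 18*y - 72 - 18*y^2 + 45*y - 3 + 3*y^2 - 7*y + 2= -15*y^2 + 20*y + 35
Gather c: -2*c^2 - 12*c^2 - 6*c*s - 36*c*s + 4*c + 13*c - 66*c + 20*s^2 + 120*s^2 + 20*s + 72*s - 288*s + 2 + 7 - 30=-14*c^2 + c*(-42*s - 49) + 140*s^2 - 196*s - 21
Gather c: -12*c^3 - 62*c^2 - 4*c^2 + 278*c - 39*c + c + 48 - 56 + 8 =-12*c^3 - 66*c^2 + 240*c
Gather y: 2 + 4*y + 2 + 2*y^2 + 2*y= 2*y^2 + 6*y + 4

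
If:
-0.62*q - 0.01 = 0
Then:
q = -0.02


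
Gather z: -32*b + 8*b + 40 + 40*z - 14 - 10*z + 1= -24*b + 30*z + 27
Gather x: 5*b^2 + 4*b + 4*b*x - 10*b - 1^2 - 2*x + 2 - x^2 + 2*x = 5*b^2 + 4*b*x - 6*b - x^2 + 1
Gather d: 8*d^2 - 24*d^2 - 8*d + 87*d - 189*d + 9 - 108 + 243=-16*d^2 - 110*d + 144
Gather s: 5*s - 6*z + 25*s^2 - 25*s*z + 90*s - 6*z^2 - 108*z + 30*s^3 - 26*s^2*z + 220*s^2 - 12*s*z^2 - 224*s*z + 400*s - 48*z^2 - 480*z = 30*s^3 + s^2*(245 - 26*z) + s*(-12*z^2 - 249*z + 495) - 54*z^2 - 594*z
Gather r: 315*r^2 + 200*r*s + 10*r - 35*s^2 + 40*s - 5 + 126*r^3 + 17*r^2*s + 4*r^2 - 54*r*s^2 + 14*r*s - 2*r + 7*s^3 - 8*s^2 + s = 126*r^3 + r^2*(17*s + 319) + r*(-54*s^2 + 214*s + 8) + 7*s^3 - 43*s^2 + 41*s - 5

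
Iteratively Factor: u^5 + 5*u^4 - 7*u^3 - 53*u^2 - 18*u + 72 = (u - 3)*(u^4 + 8*u^3 + 17*u^2 - 2*u - 24) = (u - 3)*(u + 3)*(u^3 + 5*u^2 + 2*u - 8) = (u - 3)*(u + 2)*(u + 3)*(u^2 + 3*u - 4) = (u - 3)*(u - 1)*(u + 2)*(u + 3)*(u + 4)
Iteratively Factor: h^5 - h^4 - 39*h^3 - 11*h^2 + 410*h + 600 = (h - 5)*(h^4 + 4*h^3 - 19*h^2 - 106*h - 120) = (h - 5)*(h + 2)*(h^3 + 2*h^2 - 23*h - 60) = (h - 5)*(h + 2)*(h + 4)*(h^2 - 2*h - 15) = (h - 5)^2*(h + 2)*(h + 4)*(h + 3)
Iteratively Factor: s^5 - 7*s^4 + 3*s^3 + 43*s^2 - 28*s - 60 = (s - 5)*(s^4 - 2*s^3 - 7*s^2 + 8*s + 12) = (s - 5)*(s + 2)*(s^3 - 4*s^2 + s + 6) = (s - 5)*(s + 1)*(s + 2)*(s^2 - 5*s + 6) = (s - 5)*(s - 2)*(s + 1)*(s + 2)*(s - 3)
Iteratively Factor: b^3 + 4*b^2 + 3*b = (b + 1)*(b^2 + 3*b) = b*(b + 1)*(b + 3)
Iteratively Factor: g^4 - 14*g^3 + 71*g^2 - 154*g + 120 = (g - 5)*(g^3 - 9*g^2 + 26*g - 24) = (g - 5)*(g - 3)*(g^2 - 6*g + 8) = (g - 5)*(g - 3)*(g - 2)*(g - 4)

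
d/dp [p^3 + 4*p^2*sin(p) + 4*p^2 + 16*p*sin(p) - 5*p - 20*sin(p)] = 4*p^2*cos(p) + 3*p^2 + 8*p*sin(p) + 16*p*cos(p) + 8*p + 16*sin(p) - 20*cos(p) - 5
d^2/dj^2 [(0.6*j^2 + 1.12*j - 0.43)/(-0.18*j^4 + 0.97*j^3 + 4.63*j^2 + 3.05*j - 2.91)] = (-0.11664*j^8 + 0.193104*j^7 + 1.278312*j^6 - 6.92754*j^5 - 17.271624*j^4 - 6.46888799999999*j^3 - 26.203644*j^2 - 46.82454*j - 10.455652)/(0.005832*j^12 - 0.094284*j^11 + 0.0580499999999999*j^10 + 3.641255*j^9 + 1.984857*j^8 - 58.78791*j^7 - 182.753734*j^6 - 154.388844*j^5 + 114.160596*j^4 + 193.546594*j^3 - 36.411084*j^2 - 77.483115*j + 24.642171)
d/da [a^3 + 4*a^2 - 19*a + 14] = 3*a^2 + 8*a - 19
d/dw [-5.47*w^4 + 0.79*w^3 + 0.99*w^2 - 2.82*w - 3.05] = -21.88*w^3 + 2.37*w^2 + 1.98*w - 2.82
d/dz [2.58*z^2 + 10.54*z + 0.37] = 5.16*z + 10.54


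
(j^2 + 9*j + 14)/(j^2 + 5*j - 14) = (j + 2)/(j - 2)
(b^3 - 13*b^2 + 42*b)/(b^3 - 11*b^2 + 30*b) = (b - 7)/(b - 5)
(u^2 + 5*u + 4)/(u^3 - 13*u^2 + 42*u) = (u^2 + 5*u + 4)/(u*(u^2 - 13*u + 42))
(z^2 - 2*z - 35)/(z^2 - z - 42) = (z + 5)/(z + 6)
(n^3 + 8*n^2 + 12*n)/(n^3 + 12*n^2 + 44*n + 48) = n/(n + 4)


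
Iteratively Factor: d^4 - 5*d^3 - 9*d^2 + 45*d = (d + 3)*(d^3 - 8*d^2 + 15*d) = (d - 3)*(d + 3)*(d^2 - 5*d) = d*(d - 3)*(d + 3)*(d - 5)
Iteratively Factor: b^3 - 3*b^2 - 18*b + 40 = (b - 2)*(b^2 - b - 20) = (b - 2)*(b + 4)*(b - 5)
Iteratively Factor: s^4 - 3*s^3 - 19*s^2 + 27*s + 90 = (s + 3)*(s^3 - 6*s^2 - s + 30) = (s + 2)*(s + 3)*(s^2 - 8*s + 15) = (s - 3)*(s + 2)*(s + 3)*(s - 5)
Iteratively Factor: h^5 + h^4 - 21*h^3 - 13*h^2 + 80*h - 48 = (h + 3)*(h^4 - 2*h^3 - 15*h^2 + 32*h - 16) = (h - 4)*(h + 3)*(h^3 + 2*h^2 - 7*h + 4) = (h - 4)*(h - 1)*(h + 3)*(h^2 + 3*h - 4) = (h - 4)*(h - 1)^2*(h + 3)*(h + 4)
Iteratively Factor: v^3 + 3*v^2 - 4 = (v - 1)*(v^2 + 4*v + 4) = (v - 1)*(v + 2)*(v + 2)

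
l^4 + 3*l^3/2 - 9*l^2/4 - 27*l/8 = l*(l - 3/2)*(l + 3/2)^2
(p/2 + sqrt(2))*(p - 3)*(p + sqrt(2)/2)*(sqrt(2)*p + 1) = sqrt(2)*p^4/2 - 3*sqrt(2)*p^3/2 + 3*p^3 - 9*p^2 + 9*sqrt(2)*p^2/4 - 27*sqrt(2)*p/4 + p - 3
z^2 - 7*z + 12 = (z - 4)*(z - 3)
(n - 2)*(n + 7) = n^2 + 5*n - 14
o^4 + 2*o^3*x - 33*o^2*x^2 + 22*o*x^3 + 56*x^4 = (o - 4*x)*(o - 2*x)*(o + x)*(o + 7*x)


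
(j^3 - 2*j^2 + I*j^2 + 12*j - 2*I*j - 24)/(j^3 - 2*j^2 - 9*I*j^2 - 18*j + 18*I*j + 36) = (j + 4*I)/(j - 6*I)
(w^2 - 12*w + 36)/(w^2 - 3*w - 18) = (w - 6)/(w + 3)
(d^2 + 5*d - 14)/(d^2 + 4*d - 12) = (d + 7)/(d + 6)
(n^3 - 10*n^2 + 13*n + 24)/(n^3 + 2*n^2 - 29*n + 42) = (n^2 - 7*n - 8)/(n^2 + 5*n - 14)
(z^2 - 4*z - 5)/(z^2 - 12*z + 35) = (z + 1)/(z - 7)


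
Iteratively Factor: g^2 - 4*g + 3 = (g - 3)*(g - 1)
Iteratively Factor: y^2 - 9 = (y + 3)*(y - 3)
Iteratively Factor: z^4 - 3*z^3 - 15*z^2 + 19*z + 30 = (z + 3)*(z^3 - 6*z^2 + 3*z + 10) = (z - 5)*(z + 3)*(z^2 - z - 2) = (z - 5)*(z - 2)*(z + 3)*(z + 1)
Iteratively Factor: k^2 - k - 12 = (k + 3)*(k - 4)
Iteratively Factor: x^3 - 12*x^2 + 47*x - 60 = (x - 3)*(x^2 - 9*x + 20) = (x - 4)*(x - 3)*(x - 5)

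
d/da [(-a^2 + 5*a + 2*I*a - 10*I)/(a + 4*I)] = (-a^2 - 8*I*a - 8 + 30*I)/(a^2 + 8*I*a - 16)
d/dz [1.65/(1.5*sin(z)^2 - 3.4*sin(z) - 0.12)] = (5.61 - 4.95*sin(z))*cos(z)/(-1.5*sin(z)^2 + 3.4*sin(z) + 0.12)^2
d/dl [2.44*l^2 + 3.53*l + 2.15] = 4.88*l + 3.53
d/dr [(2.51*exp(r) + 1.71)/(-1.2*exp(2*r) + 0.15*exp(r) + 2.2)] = (3.012*exp(2*r) + 4.104*exp(r) + 5.2655)*exp(r)/(1.44*exp(4*r) - 0.36*exp(3*r) - 5.2575*exp(2*r) + 0.66*exp(r) + 4.84)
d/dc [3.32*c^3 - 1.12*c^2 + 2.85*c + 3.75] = 9.96*c^2 - 2.24*c + 2.85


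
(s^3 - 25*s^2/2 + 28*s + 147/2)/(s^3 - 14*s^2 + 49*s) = (s + 3/2)/s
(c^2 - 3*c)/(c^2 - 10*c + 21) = c/(c - 7)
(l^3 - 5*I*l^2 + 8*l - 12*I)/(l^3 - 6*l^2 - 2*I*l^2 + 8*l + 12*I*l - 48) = (l^2 - 7*I*l - 6)/(l^2 + l*(-6 - 4*I) + 24*I)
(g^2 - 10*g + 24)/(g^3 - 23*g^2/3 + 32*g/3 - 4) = 3*(g - 4)/(3*g^2 - 5*g + 2)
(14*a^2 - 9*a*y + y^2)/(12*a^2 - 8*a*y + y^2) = (-7*a + y)/(-6*a + y)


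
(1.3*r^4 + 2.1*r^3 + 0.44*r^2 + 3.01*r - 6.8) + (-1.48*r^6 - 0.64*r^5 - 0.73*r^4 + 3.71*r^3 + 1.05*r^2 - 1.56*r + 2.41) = -1.48*r^6 - 0.64*r^5 + 0.57*r^4 + 5.81*r^3 + 1.49*r^2 + 1.45*r - 4.39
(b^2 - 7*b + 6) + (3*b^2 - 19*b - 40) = 4*b^2 - 26*b - 34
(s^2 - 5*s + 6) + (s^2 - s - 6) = 2*s^2 - 6*s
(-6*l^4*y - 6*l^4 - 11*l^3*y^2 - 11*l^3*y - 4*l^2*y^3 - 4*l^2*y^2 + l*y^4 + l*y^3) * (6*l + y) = -36*l^5*y - 36*l^5 - 72*l^4*y^2 - 72*l^4*y - 35*l^3*y^3 - 35*l^3*y^2 + 2*l^2*y^4 + 2*l^2*y^3 + l*y^5 + l*y^4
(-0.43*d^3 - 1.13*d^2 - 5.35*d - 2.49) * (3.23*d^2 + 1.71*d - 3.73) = -1.3889*d^5 - 4.3852*d^4 - 17.6089*d^3 - 12.9763*d^2 + 15.6976*d + 9.2877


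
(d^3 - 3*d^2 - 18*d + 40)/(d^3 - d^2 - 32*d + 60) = (d + 4)/(d + 6)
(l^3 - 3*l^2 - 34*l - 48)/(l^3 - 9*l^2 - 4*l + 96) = (l + 2)/(l - 4)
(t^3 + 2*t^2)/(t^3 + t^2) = (t + 2)/(t + 1)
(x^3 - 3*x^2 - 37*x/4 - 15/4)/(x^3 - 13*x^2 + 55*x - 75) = (x^2 + 2*x + 3/4)/(x^2 - 8*x + 15)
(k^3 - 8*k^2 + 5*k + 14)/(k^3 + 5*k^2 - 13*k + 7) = (k^3 - 8*k^2 + 5*k + 14)/(k^3 + 5*k^2 - 13*k + 7)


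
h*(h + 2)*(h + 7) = h^3 + 9*h^2 + 14*h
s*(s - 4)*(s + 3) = s^3 - s^2 - 12*s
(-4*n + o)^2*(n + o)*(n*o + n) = 16*n^4*o + 16*n^4 + 8*n^3*o^2 + 8*n^3*o - 7*n^2*o^3 - 7*n^2*o^2 + n*o^4 + n*o^3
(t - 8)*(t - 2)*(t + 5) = t^3 - 5*t^2 - 34*t + 80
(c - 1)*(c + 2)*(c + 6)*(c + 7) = c^4 + 14*c^3 + 53*c^2 + 16*c - 84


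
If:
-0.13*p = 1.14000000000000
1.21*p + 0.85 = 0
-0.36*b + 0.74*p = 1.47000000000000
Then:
No Solution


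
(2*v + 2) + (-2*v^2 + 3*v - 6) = -2*v^2 + 5*v - 4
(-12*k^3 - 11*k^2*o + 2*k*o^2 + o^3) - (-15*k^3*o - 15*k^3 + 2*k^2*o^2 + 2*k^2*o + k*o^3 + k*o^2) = 15*k^3*o + 3*k^3 - 2*k^2*o^2 - 13*k^2*o - k*o^3 + k*o^2 + o^3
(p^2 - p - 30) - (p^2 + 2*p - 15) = -3*p - 15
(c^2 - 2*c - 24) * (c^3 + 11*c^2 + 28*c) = c^5 + 9*c^4 - 18*c^3 - 320*c^2 - 672*c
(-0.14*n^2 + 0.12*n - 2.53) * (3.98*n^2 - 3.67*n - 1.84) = -0.5572*n^4 + 0.9914*n^3 - 10.2522*n^2 + 9.0643*n + 4.6552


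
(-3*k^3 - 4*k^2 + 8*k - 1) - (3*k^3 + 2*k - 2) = -6*k^3 - 4*k^2 + 6*k + 1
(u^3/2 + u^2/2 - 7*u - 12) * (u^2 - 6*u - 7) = u^5/2 - 5*u^4/2 - 27*u^3/2 + 53*u^2/2 + 121*u + 84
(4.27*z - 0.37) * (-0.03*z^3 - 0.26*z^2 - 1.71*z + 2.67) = -0.1281*z^4 - 1.0991*z^3 - 7.2055*z^2 + 12.0336*z - 0.9879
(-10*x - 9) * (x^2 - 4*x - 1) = -10*x^3 + 31*x^2 + 46*x + 9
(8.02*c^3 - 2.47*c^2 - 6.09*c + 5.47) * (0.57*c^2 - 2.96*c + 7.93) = 4.5714*c^5 - 25.1471*c^4 + 67.4385*c^3 + 1.5572*c^2 - 64.4849*c + 43.3771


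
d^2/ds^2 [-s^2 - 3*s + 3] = -2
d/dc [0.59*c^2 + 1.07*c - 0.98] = 1.18*c + 1.07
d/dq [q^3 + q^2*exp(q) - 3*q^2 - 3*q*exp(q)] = q^2*exp(q) + 3*q^2 - q*exp(q) - 6*q - 3*exp(q)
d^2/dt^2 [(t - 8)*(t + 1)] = 2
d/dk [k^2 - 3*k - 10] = 2*k - 3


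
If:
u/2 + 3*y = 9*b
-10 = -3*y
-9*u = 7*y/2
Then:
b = 505/486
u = -35/27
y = 10/3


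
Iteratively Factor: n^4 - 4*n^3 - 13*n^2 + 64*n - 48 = (n + 4)*(n^3 - 8*n^2 + 19*n - 12) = (n - 4)*(n + 4)*(n^2 - 4*n + 3) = (n - 4)*(n - 3)*(n + 4)*(n - 1)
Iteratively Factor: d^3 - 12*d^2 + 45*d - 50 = (d - 2)*(d^2 - 10*d + 25) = (d - 5)*(d - 2)*(d - 5)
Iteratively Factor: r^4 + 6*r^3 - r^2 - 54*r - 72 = (r - 3)*(r^3 + 9*r^2 + 26*r + 24) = (r - 3)*(r + 3)*(r^2 + 6*r + 8) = (r - 3)*(r + 3)*(r + 4)*(r + 2)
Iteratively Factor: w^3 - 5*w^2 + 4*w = (w - 4)*(w^2 - w) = w*(w - 4)*(w - 1)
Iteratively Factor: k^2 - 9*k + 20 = (k - 4)*(k - 5)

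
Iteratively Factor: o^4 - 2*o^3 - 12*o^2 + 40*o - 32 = (o + 4)*(o^3 - 6*o^2 + 12*o - 8) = (o - 2)*(o + 4)*(o^2 - 4*o + 4) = (o - 2)^2*(o + 4)*(o - 2)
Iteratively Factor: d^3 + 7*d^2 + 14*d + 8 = (d + 1)*(d^2 + 6*d + 8) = (d + 1)*(d + 2)*(d + 4)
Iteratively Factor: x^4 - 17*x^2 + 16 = (x + 4)*(x^3 - 4*x^2 - x + 4) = (x - 4)*(x + 4)*(x^2 - 1) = (x - 4)*(x - 1)*(x + 4)*(x + 1)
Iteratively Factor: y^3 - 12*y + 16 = (y + 4)*(y^2 - 4*y + 4) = (y - 2)*(y + 4)*(y - 2)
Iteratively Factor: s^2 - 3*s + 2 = (s - 2)*(s - 1)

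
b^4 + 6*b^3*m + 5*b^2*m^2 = b^2*(b + m)*(b + 5*m)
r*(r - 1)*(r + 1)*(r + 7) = r^4 + 7*r^3 - r^2 - 7*r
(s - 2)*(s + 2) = s^2 - 4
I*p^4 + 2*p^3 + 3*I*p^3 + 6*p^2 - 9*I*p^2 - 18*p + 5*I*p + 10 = (p - 1)*(p + 5)*(p - 2*I)*(I*p - I)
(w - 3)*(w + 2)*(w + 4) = w^3 + 3*w^2 - 10*w - 24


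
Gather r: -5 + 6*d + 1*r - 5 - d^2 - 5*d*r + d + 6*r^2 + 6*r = -d^2 + 7*d + 6*r^2 + r*(7 - 5*d) - 10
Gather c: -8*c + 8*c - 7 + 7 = 0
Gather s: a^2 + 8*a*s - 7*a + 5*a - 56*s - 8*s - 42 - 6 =a^2 - 2*a + s*(8*a - 64) - 48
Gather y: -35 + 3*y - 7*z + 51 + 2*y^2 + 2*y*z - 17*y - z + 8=2*y^2 + y*(2*z - 14) - 8*z + 24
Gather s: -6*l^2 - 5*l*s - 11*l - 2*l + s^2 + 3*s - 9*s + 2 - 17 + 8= -6*l^2 - 13*l + s^2 + s*(-5*l - 6) - 7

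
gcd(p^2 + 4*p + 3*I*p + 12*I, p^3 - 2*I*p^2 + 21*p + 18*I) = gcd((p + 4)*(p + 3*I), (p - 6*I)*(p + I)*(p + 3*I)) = p + 3*I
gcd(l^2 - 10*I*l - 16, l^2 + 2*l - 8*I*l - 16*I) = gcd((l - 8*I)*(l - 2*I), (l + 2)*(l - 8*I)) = l - 8*I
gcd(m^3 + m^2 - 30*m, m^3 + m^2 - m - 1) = 1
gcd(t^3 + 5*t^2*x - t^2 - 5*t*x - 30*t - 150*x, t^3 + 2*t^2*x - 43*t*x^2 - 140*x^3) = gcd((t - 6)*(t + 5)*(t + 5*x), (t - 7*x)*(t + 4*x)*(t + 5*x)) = t + 5*x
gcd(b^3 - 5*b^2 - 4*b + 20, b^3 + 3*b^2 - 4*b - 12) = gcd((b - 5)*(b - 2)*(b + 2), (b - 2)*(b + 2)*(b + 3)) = b^2 - 4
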